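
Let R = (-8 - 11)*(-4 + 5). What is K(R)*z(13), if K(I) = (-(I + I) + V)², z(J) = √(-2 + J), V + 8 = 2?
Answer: 1024*√11 ≈ 3396.2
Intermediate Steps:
V = -6 (V = -8 + 2 = -6)
R = -19 (R = -19*1 = -19)
K(I) = (-6 - 2*I)² (K(I) = (-(I + I) - 6)² = (-2*I - 6)² = (-6 - 2*I)²)
K(R)*z(13) = (4*(3 - 19)²)*√(-2 + 13) = (4*(-16)²)*√11 = (4*256)*√11 = 1024*√11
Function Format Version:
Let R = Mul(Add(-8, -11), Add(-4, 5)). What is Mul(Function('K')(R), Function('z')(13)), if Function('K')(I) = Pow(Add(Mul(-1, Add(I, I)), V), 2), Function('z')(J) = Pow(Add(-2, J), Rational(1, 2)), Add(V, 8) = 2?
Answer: Mul(1024, Pow(11, Rational(1, 2))) ≈ 3396.2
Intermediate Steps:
V = -6 (V = Add(-8, 2) = -6)
R = -19 (R = Mul(-19, 1) = -19)
Function('K')(I) = Pow(Add(-6, Mul(-2, I)), 2) (Function('K')(I) = Pow(Add(Mul(-1, Add(I, I)), -6), 2) = Pow(Add(Mul(-1, Mul(2, I)), -6), 2) = Pow(Add(Mul(-2, I), -6), 2) = Pow(Add(-6, Mul(-2, I)), 2))
Mul(Function('K')(R), Function('z')(13)) = Mul(Mul(4, Pow(Add(3, -19), 2)), Pow(Add(-2, 13), Rational(1, 2))) = Mul(Mul(4, Pow(-16, 2)), Pow(11, Rational(1, 2))) = Mul(Mul(4, 256), Pow(11, Rational(1, 2))) = Mul(1024, Pow(11, Rational(1, 2)))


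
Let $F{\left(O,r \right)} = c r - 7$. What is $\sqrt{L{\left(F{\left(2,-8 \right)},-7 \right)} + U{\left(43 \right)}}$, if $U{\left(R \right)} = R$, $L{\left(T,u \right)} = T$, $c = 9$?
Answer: $6 i \approx 6.0 i$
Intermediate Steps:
$F{\left(O,r \right)} = -7 + 9 r$ ($F{\left(O,r \right)} = 9 r - 7 = -7 + 9 r$)
$\sqrt{L{\left(F{\left(2,-8 \right)},-7 \right)} + U{\left(43 \right)}} = \sqrt{\left(-7 + 9 \left(-8\right)\right) + 43} = \sqrt{\left(-7 - 72\right) + 43} = \sqrt{-79 + 43} = \sqrt{-36} = 6 i$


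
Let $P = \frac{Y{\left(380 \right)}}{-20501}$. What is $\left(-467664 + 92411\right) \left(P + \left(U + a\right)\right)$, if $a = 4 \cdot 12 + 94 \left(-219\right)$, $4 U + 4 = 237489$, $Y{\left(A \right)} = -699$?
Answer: $- \frac{1194987410486137}{82004} \approx -1.4572 \cdot 10^{10}$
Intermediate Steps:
$U = \frac{237485}{4}$ ($U = -1 + \frac{1}{4} \cdot 237489 = -1 + \frac{237489}{4} = \frac{237485}{4} \approx 59371.0$)
$a = -20538$ ($a = 48 - 20586 = -20538$)
$P = \frac{699}{20501}$ ($P = - \frac{699}{-20501} = \left(-699\right) \left(- \frac{1}{20501}\right) = \frac{699}{20501} \approx 0.034096$)
$\left(-467664 + 92411\right) \left(P + \left(U + a\right)\right) = \left(-467664 + 92411\right) \left(\frac{699}{20501} + \left(\frac{237485}{4} - 20538\right)\right) = - 375253 \left(\frac{699}{20501} + \frac{155333}{4}\right) = \left(-375253\right) \frac{3184484629}{82004} = - \frac{1194987410486137}{82004}$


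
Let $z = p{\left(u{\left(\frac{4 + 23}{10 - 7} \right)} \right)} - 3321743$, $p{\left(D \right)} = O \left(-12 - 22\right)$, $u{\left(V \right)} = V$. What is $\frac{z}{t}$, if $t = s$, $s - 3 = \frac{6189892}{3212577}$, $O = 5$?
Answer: $- \frac{1524557328543}{2261089} \approx -6.7426 \cdot 10^{5}$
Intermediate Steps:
$s = \frac{15827623}{3212577}$ ($s = 3 + \frac{6189892}{3212577} = \frac{15827623}{3212577} \approx 4.9268$)
$t = \frac{15827623}{3212577} \approx 4.9268$
$p{\left(D \right)} = -170$ ($p{\left(D \right)} = 5 \left(-12 - 22\right) = 5 \left(-34\right) = -170$)
$z = -3321913$ ($z = -170 - 3321743 = -3321913$)
$\frac{z}{t} = - \frac{3321913}{\frac{15827623}{3212577}} = \left(-3321913\right) \frac{3212577}{15827623} = - \frac{1524557328543}{2261089}$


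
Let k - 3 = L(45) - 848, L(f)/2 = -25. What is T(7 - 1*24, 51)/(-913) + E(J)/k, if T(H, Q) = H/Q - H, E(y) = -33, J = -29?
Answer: 45637/2451405 ≈ 0.018617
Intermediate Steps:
L(f) = -50 (L(f) = 2*(-25) = -50)
T(H, Q) = -H + H/Q
k = -895 (k = 3 + (-50 - 848) = 3 - 898 = -895)
T(7 - 1*24, 51)/(-913) + E(J)/k = (-(7 - 1*24) + (7 - 1*24)/51)/(-913) - 33/(-895) = (-(7 - 24) + (7 - 24)*(1/51))*(-1/913) - 33*(-1/895) = (-1*(-17) - 17*1/51)*(-1/913) + 33/895 = (17 - 1/3)*(-1/913) + 33/895 = (50/3)*(-1/913) + 33/895 = -50/2739 + 33/895 = 45637/2451405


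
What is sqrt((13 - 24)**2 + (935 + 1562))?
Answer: sqrt(2618) ≈ 51.166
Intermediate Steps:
sqrt((13 - 24)**2 + (935 + 1562)) = sqrt((-11)**2 + 2497) = sqrt(121 + 2497) = sqrt(2618)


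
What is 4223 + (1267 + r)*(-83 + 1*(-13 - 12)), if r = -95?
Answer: -122353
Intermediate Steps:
4223 + (1267 + r)*(-83 + 1*(-13 - 12)) = 4223 + (1267 - 95)*(-83 + 1*(-13 - 12)) = 4223 + 1172*(-83 + 1*(-25)) = 4223 + 1172*(-83 - 25) = 4223 + 1172*(-108) = 4223 - 126576 = -122353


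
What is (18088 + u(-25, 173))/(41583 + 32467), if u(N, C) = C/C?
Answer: 18089/74050 ≈ 0.24428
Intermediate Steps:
u(N, C) = 1
(18088 + u(-25, 173))/(41583 + 32467) = (18088 + 1)/(41583 + 32467) = 18089/74050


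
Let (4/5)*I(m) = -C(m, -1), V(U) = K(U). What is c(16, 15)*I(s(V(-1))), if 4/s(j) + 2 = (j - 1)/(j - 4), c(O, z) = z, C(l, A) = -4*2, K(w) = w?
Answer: 150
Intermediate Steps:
V(U) = U
C(l, A) = -8
s(j) = 4/(-2 + (-1 + j)/(-4 + j)) (s(j) = 4/(-2 + (j - 1)/(j - 4)) = 4/(-2 + (-1 + j)/(-4 + j)))
I(m) = 10 (I(m) = 5*(-1*(-8))/4 = (5/4)*8 = 10)
c(16, 15)*I(s(V(-1))) = 15*10 = 150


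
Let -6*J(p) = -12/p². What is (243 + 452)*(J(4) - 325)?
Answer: -1806305/8 ≈ -2.2579e+5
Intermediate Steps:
J(p) = 2/p² (J(p) = -(-2)/(p*p) = -(-2)/(p²) = -(-2)/p² = 2/p²)
(243 + 452)*(J(4) - 325) = (243 + 452)*(2/4² - 325) = 695*(2*(1/16) - 325) = 695*(⅛ - 325) = 695*(-2599/8) = -1806305/8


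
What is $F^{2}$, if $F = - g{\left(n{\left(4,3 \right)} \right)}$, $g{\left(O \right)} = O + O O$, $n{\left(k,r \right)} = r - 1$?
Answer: $36$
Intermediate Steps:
$n{\left(k,r \right)} = -1 + r$ ($n{\left(k,r \right)} = r - 1 = -1 + r$)
$g{\left(O \right)} = O + O^{2}$
$F = -6$ ($F = - \left(-1 + 3\right) \left(1 + \left(-1 + 3\right)\right) = - 2 \left(1 + 2\right) = - 2 \cdot 3 = \left(-1\right) 6 = -6$)
$F^{2} = \left(-6\right)^{2} = 36$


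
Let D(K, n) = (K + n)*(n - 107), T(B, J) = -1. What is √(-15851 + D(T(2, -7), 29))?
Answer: I*√18035 ≈ 134.29*I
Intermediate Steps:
D(K, n) = (-107 + n)*(K + n) (D(K, n) = (K + n)*(-107 + n) = (-107 + n)*(K + n))
√(-15851 + D(T(2, -7), 29)) = √(-15851 + (29² - 107*(-1) - 107*29 - 1*29)) = √(-15851 + (841 + 107 - 3103 - 29)) = √(-15851 - 2184) = √(-18035) = I*√18035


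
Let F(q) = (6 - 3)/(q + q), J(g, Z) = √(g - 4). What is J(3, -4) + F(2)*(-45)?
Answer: -135/4 + I ≈ -33.75 + 1.0*I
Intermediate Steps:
J(g, Z) = √(-4 + g)
F(q) = 3/(2*q) (F(q) = 3/((2*q)) = 3*(1/(2*q)) = 3/(2*q))
J(3, -4) + F(2)*(-45) = √(-4 + 3) + ((3/2)/2)*(-45) = √(-1) + ((3/2)*(½))*(-45) = I + (¾)*(-45) = I - 135/4 = -135/4 + I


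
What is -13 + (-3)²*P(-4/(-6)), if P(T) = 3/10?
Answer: -103/10 ≈ -10.300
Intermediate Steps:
P(T) = 3/10 (P(T) = 3*(⅒) = 3/10)
-13 + (-3)²*P(-4/(-6)) = -13 + (-3)²*(3/10) = -13 + 9*(3/10) = -13 + 27/10 = -103/10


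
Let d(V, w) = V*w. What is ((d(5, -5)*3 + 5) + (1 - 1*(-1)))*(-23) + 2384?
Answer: 3948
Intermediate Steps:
((d(5, -5)*3 + 5) + (1 - 1*(-1)))*(-23) + 2384 = (((5*(-5))*3 + 5) + (1 - 1*(-1)))*(-23) + 2384 = ((-25*3 + 5) + (1 + 1))*(-23) + 2384 = ((-75 + 5) + 2)*(-23) + 2384 = (-70 + 2)*(-23) + 2384 = -68*(-23) + 2384 = 1564 + 2384 = 3948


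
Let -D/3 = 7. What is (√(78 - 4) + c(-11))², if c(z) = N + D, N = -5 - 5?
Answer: (31 - √74)² ≈ 501.66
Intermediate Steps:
D = -21 (D = -3*7 = -21)
N = -10
c(z) = -31 (c(z) = -10 - 21 = -31)
(√(78 - 4) + c(-11))² = (√(78 - 4) - 31)² = (√74 - 31)² = (-31 + √74)²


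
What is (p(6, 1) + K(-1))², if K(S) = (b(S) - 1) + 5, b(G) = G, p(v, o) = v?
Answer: 81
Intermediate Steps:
K(S) = 4 + S (K(S) = (S - 1) + 5 = (-1 + S) + 5 = 4 + S)
(p(6, 1) + K(-1))² = (6 + (4 - 1))² = (6 + 3)² = 9² = 81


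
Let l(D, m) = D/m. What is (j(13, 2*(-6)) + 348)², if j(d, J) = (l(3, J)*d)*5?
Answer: 1760929/16 ≈ 1.1006e+5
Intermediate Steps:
j(d, J) = 15*d/J (j(d, J) = ((3/J)*d)*5 = (3*d/J)*5 = 15*d/J)
(j(13, 2*(-6)) + 348)² = (15*13/(2*(-6)) + 348)² = (15*13/(-12) + 348)² = (15*13*(-1/12) + 348)² = (-65/4 + 348)² = (1327/4)² = 1760929/16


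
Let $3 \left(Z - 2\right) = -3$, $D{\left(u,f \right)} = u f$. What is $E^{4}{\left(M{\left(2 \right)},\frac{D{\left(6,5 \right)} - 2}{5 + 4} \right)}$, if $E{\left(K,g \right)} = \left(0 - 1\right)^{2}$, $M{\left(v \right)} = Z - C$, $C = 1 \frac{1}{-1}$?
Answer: $1$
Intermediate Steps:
$D{\left(u,f \right)} = f u$
$Z = 1$ ($Z = 2 + \frac{1}{3} \left(-3\right) = 2 - 1 = 1$)
$C = -1$ ($C = 1 \left(-1\right) = -1$)
$M{\left(v \right)} = 2$ ($M{\left(v \right)} = 1 - -1 = 1 + 1 = 2$)
$E{\left(K,g \right)} = 1$ ($E{\left(K,g \right)} = \left(-1\right)^{2} = 1$)
$E^{4}{\left(M{\left(2 \right)},\frac{D{\left(6,5 \right)} - 2}{5 + 4} \right)} = 1^{4} = 1$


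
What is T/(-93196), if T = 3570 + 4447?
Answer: -8017/93196 ≈ -0.086023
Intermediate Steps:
T = 8017
T/(-93196) = 8017/(-93196) = 8017*(-1/93196) = -8017/93196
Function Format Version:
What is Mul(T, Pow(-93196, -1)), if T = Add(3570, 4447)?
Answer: Rational(-8017, 93196) ≈ -0.086023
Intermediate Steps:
T = 8017
Mul(T, Pow(-93196, -1)) = Mul(8017, Pow(-93196, -1)) = Mul(8017, Rational(-1, 93196)) = Rational(-8017, 93196)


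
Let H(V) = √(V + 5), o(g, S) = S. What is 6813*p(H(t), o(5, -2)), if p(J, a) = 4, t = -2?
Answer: 27252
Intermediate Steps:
H(V) = √(5 + V)
6813*p(H(t), o(5, -2)) = 6813*4 = 27252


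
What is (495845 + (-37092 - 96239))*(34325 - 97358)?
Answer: -22850344962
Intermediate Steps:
(495845 + (-37092 - 96239))*(34325 - 97358) = (495845 - 133331)*(-63033) = 362514*(-63033) = -22850344962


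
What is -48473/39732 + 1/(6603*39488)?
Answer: -351078175115/287769234368 ≈ -1.2200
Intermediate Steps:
-48473/39732 + 1/(6603*39488) = -48473*1/39732 + (1/6603)*(1/39488) = -48473/39732 + 1/260739264 = -351078175115/287769234368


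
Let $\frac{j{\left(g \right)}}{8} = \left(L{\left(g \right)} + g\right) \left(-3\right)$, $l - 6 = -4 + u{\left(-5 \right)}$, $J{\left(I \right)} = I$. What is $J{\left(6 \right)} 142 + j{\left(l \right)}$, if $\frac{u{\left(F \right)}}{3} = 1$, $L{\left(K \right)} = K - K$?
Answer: $732$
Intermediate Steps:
$L{\left(K \right)} = 0$
$u{\left(F \right)} = 3$ ($u{\left(F \right)} = 3 \cdot 1 = 3$)
$l = 5$ ($l = 6 + \left(-4 + 3\right) = 6 - 1 = 5$)
$j{\left(g \right)} = - 24 g$ ($j{\left(g \right)} = 8 \left(0 + g\right) \left(-3\right) = 8 g \left(-3\right) = 8 \left(- 3 g\right) = - 24 g$)
$J{\left(6 \right)} 142 + j{\left(l \right)} = 6 \cdot 142 - 120 = 852 - 120 = 732$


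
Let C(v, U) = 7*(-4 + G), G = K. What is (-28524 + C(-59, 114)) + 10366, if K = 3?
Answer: -18165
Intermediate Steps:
G = 3
C(v, U) = -7 (C(v, U) = 7*(-4 + 3) = 7*(-1) = -7)
(-28524 + C(-59, 114)) + 10366 = (-28524 - 7) + 10366 = -28531 + 10366 = -18165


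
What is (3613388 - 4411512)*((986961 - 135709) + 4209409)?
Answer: -4039034999964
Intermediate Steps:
(3613388 - 4411512)*((986961 - 135709) + 4209409) = -798124*(851252 + 4209409) = -798124*5060661 = -4039034999964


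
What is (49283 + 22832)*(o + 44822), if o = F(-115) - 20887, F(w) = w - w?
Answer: 1726072525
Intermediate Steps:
F(w) = 0
o = -20887 (o = 0 - 20887 = -20887)
(49283 + 22832)*(o + 44822) = (49283 + 22832)*(-20887 + 44822) = 72115*23935 = 1726072525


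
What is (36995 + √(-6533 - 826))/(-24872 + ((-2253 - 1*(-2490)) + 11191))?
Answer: -36995/13444 - I*√7359/13444 ≈ -2.7518 - 0.0063809*I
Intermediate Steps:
(36995 + √(-6533 - 826))/(-24872 + ((-2253 - 1*(-2490)) + 11191)) = (36995 + √(-7359))/(-24872 + ((-2253 + 2490) + 11191)) = (36995 + I*√7359)/(-24872 + (237 + 11191)) = (36995 + I*√7359)/(-24872 + 11428) = (36995 + I*√7359)/(-13444) = (36995 + I*√7359)*(-1/13444) = -36995/13444 - I*√7359/13444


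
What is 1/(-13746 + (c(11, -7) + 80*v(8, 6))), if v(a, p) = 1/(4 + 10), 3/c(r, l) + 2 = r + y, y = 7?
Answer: -112/1538891 ≈ -7.2780e-5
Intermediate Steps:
c(r, l) = 3/(5 + r) (c(r, l) = 3/(-2 + (r + 7)) = 3/(-2 + (7 + r)) = 3/(5 + r))
v(a, p) = 1/14
1/(-13746 + (c(11, -7) + 80*v(8, 6))) = 1/(-13746 + (3/(5 + 11) + 80*(1/14))) = 1/(-13746 + (3/16 + 40/7)) = 1/(-13746 + 661/112) = 1/(-1538891/112) = -112/1538891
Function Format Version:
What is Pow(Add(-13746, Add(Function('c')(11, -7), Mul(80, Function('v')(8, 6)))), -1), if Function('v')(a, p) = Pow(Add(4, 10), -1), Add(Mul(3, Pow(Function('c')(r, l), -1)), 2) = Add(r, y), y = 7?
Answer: Rational(-112, 1538891) ≈ -7.2780e-5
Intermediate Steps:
Function('c')(r, l) = Mul(3, Pow(Add(5, r), -1)) (Function('c')(r, l) = Mul(3, Pow(Add(-2, Add(r, 7)), -1)) = Mul(3, Pow(Add(-2, Add(7, r)), -1)) = Mul(3, Pow(Add(5, r), -1)))
Function('v')(a, p) = Rational(1, 14) (Function('v')(a, p) = Pow(14, -1) = Rational(1, 14))
Pow(Add(-13746, Add(Function('c')(11, -7), Mul(80, Function('v')(8, 6)))), -1) = Pow(Add(-13746, Add(Mul(3, Pow(Add(5, 11), -1)), Mul(80, Rational(1, 14)))), -1) = Pow(Add(-13746, Add(Mul(3, Pow(16, -1)), Rational(40, 7))), -1) = Pow(Add(-13746, Add(Mul(3, Rational(1, 16)), Rational(40, 7))), -1) = Pow(Add(-13746, Add(Rational(3, 16), Rational(40, 7))), -1) = Pow(Add(-13746, Rational(661, 112)), -1) = Pow(Rational(-1538891, 112), -1) = Rational(-112, 1538891)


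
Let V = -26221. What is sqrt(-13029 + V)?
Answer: 5*I*sqrt(1570) ≈ 198.12*I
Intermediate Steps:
sqrt(-13029 + V) = sqrt(-13029 - 26221) = sqrt(-39250) = 5*I*sqrt(1570)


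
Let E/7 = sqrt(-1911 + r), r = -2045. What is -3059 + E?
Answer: -3059 + 14*I*sqrt(989) ≈ -3059.0 + 440.28*I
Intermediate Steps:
E = 14*I*sqrt(989) (E = 7*sqrt(-1911 - 2045) = 7*sqrt(-3956) = 7*(2*I*sqrt(989)) = 14*I*sqrt(989) ≈ 440.28*I)
-3059 + E = -3059 + 14*I*sqrt(989)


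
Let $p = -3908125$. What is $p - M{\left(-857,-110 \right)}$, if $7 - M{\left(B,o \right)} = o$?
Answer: $-3908242$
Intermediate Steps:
$M{\left(B,o \right)} = 7 - o$
$p - M{\left(-857,-110 \right)} = -3908125 - \left(7 - -110\right) = -3908125 - \left(7 + 110\right) = -3908125 - 117 = -3908242$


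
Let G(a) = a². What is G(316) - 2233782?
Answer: -2133926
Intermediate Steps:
G(316) - 2233782 = 316² - 2233782 = 99856 - 2233782 = -2133926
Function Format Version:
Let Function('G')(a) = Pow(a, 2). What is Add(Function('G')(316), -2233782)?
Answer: -2133926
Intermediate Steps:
Add(Function('G')(316), -2233782) = Add(Pow(316, 2), -2233782) = Add(99856, -2233782) = -2133926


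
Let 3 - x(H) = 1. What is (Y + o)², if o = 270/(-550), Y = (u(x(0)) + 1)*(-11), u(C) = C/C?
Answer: 1530169/3025 ≈ 505.84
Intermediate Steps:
x(H) = 2 (x(H) = 3 - 1*1 = 3 - 1 = 2)
u(C) = 1
Y = -22 (Y = (1 + 1)*(-11) = 2*(-11) = -22)
o = -27/55 (o = 270*(-1/550) = -27/55 ≈ -0.49091)
(Y + o)² = (-22 - 27/55)² = (-1237/55)² = 1530169/3025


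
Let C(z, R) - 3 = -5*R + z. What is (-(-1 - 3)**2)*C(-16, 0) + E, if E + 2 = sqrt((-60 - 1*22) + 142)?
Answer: 206 + 2*sqrt(15) ≈ 213.75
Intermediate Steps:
C(z, R) = 3 + z - 5*R (C(z, R) = 3 + (-5*R + z) = 3 + (z - 5*R) = 3 + z - 5*R)
E = -2 + 2*sqrt(15) (E = -2 + sqrt((-60 - 1*22) + 142) = -2 + sqrt((-60 - 22) + 142) = -2 + sqrt(-82 + 142) = -2 + sqrt(60) = -2 + 2*sqrt(15) ≈ 5.7460)
(-(-1 - 3)**2)*C(-16, 0) + E = (-(-1 - 3)**2)*(3 - 16 - 5*0) + (-2 + 2*sqrt(15)) = (-1*(-4)**2)*(3 - 16 + 0) + (-2 + 2*sqrt(15)) = -1*16*(-13) + (-2 + 2*sqrt(15)) = -16*(-13) + (-2 + 2*sqrt(15)) = 208 + (-2 + 2*sqrt(15)) = 206 + 2*sqrt(15)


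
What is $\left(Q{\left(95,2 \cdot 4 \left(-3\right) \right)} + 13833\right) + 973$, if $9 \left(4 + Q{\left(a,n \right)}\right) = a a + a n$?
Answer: $\frac{139963}{9} \approx 15551.0$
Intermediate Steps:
$Q{\left(a,n \right)} = -4 + \frac{a^{2}}{9} + \frac{a n}{9}$ ($Q{\left(a,n \right)} = -4 + \frac{a a + a n}{9} = -4 + \frac{a^{2} + a n}{9} = -4 + \left(\frac{a^{2}}{9} + \frac{a n}{9}\right) = -4 + \frac{a^{2}}{9} + \frac{a n}{9}$)
$\left(Q{\left(95,2 \cdot 4 \left(-3\right) \right)} + 13833\right) + 973 = \left(\left(-4 + \frac{95^{2}}{9} + \frac{1}{9} \cdot 95 \cdot 2 \cdot 4 \left(-3\right)\right) + 13833\right) + 973 = \left(\left(-4 + \frac{1}{9} \cdot 9025 + \frac{1}{9} \cdot 95 \cdot 8 \left(-3\right)\right) + 13833\right) + 973 = \left(\left(-4 + \frac{9025}{9} + \frac{1}{9} \cdot 95 \left(-24\right)\right) + 13833\right) + 973 = \left(\left(-4 + \frac{9025}{9} - \frac{760}{3}\right) + 13833\right) + 973 = \left(\frac{6709}{9} + 13833\right) + 973 = \frac{131206}{9} + 973 = \frac{139963}{9}$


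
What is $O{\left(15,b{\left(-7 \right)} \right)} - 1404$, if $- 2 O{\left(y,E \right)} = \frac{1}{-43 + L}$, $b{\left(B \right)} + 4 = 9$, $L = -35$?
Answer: $- \frac{219023}{156} \approx -1404.0$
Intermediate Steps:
$b{\left(B \right)} = 5$ ($b{\left(B \right)} = -4 + 9 = 5$)
$O{\left(y,E \right)} = \frac{1}{156}$ ($O{\left(y,E \right)} = - \frac{1}{2 \left(-43 - 35\right)} = - \frac{1}{2 \left(-78\right)} = \left(- \frac{1}{2}\right) \left(- \frac{1}{78}\right) = \frac{1}{156}$)
$O{\left(15,b{\left(-7 \right)} \right)} - 1404 = \frac{1}{156} - 1404 = - \frac{219023}{156}$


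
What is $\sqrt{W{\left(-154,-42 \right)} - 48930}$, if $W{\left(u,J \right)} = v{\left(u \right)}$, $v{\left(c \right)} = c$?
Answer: $2 i \sqrt{12271} \approx 221.55 i$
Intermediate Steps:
$W{\left(u,J \right)} = u$
$\sqrt{W{\left(-154,-42 \right)} - 48930} = \sqrt{-154 - 48930} = \sqrt{-49084} = 2 i \sqrt{12271}$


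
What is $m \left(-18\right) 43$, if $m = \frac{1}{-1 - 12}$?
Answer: $\frac{774}{13} \approx 59.538$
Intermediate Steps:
$m = - \frac{1}{13}$ ($m = \frac{1}{-13} = - \frac{1}{13} \approx -0.076923$)
$m \left(-18\right) 43 = \left(- \frac{1}{13}\right) \left(-18\right) 43 = \frac{18}{13} \cdot 43 = \frac{774}{13}$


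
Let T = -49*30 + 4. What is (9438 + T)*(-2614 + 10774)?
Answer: 65051520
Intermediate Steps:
T = -1466 (T = -1470 + 4 = -1466)
(9438 + T)*(-2614 + 10774) = (9438 - 1466)*(-2614 + 10774) = 7972*8160 = 65051520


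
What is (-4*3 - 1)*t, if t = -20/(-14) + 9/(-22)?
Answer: -2041/154 ≈ -13.253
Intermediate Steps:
t = 157/154 (t = -20*(-1/14) + 9*(-1/22) = 10/7 - 9/22 = 157/154 ≈ 1.0195)
(-4*3 - 1)*t = (-4*3 - 1)*(157/154) = (-12 - 1)*(157/154) = -13*157/154 = -2041/154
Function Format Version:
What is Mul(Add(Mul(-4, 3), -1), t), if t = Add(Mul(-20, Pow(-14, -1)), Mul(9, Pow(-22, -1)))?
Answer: Rational(-2041, 154) ≈ -13.253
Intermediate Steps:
t = Rational(157, 154) (t = Add(Mul(-20, Rational(-1, 14)), Mul(9, Rational(-1, 22))) = Add(Rational(10, 7), Rational(-9, 22)) = Rational(157, 154) ≈ 1.0195)
Mul(Add(Mul(-4, 3), -1), t) = Mul(Add(Mul(-4, 3), -1), Rational(157, 154)) = Mul(Add(-12, -1), Rational(157, 154)) = Mul(-13, Rational(157, 154)) = Rational(-2041, 154)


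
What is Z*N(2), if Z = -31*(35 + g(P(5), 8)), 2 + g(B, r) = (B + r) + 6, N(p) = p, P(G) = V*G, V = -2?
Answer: -2294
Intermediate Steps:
P(G) = -2*G
g(B, r) = 4 + B + r (g(B, r) = -2 + ((B + r) + 6) = -2 + (6 + B + r) = 4 + B + r)
Z = -1147 (Z = -31*(35 + (4 - 2*5 + 8)) = -31*(35 + (4 - 10 + 8)) = -31*(35 + 2) = -31*37 = -1147)
Z*N(2) = -1147*2 = -2294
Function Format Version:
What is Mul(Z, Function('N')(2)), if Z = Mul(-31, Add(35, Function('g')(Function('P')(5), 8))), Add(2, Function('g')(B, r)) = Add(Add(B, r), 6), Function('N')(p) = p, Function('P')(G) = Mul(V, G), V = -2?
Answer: -2294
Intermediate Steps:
Function('P')(G) = Mul(-2, G)
Function('g')(B, r) = Add(4, B, r) (Function('g')(B, r) = Add(-2, Add(Add(B, r), 6)) = Add(-2, Add(6, B, r)) = Add(4, B, r))
Z = -1147 (Z = Mul(-31, Add(35, Add(4, Mul(-2, 5), 8))) = Mul(-31, Add(35, Add(4, -10, 8))) = Mul(-31, Add(35, 2)) = Mul(-31, 37) = -1147)
Mul(Z, Function('N')(2)) = Mul(-1147, 2) = -2294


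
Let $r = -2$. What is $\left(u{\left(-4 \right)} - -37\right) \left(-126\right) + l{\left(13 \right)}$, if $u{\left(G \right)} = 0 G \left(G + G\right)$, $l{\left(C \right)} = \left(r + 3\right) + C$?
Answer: $-4648$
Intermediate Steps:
$l{\left(C \right)} = 1 + C$ ($l{\left(C \right)} = \left(-2 + 3\right) + C = 1 + C$)
$u{\left(G \right)} = 0$ ($u{\left(G \right)} = 0 \cdot 2 G = 0$)
$\left(u{\left(-4 \right)} - -37\right) \left(-126\right) + l{\left(13 \right)} = \left(0 - -37\right) \left(-126\right) + \left(1 + 13\right) = \left(0 + 37\right) \left(-126\right) + 14 = 37 \left(-126\right) + 14 = -4662 + 14 = -4648$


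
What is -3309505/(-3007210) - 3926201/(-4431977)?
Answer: 129144199759/65014075874 ≈ 1.9864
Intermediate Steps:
-3309505/(-3007210) - 3926201/(-4431977) = -3309505*(-1/3007210) - 3926201*(-1/4431977) = 661901/601442 + 95761/108097 = 129144199759/65014075874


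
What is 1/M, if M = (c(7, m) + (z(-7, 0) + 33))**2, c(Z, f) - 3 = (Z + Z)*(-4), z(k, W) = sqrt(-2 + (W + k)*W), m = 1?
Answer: (20 - I*sqrt(2))**(-2) ≈ 0.0024628 + 0.00035004*I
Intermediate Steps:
z(k, W) = sqrt(-2 + W*(W + k))
c(Z, f) = 3 - 8*Z (c(Z, f) = 3 + (Z + Z)*(-4) = 3 + (2*Z)*(-4) = 3 - 8*Z)
M = (-20 + I*sqrt(2))**2 (M = ((3 - 8*7) + (sqrt(-2 + 0**2 + 0*(-7)) + 33))**2 = ((3 - 56) + (sqrt(-2 + 0 + 0) + 33))**2 = (-53 + (sqrt(-2) + 33))**2 = (-53 + (I*sqrt(2) + 33))**2 = (-53 + (33 + I*sqrt(2)))**2 = (-20 + I*sqrt(2))**2 ≈ 398.0 - 56.569*I)
1/M = 1/((20 - I*sqrt(2))**2) = (20 - I*sqrt(2))**(-2)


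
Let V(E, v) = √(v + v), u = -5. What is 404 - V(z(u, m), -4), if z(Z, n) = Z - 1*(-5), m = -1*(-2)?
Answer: 404 - 2*I*√2 ≈ 404.0 - 2.8284*I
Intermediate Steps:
m = 2
z(Z, n) = 5 + Z (z(Z, n) = Z + 5 = 5 + Z)
V(E, v) = √2*√v (V(E, v) = √(2*v) = √2*√v)
404 - V(z(u, m), -4) = 404 - √2*√(-4) = 404 - √2*2*I = 404 - 2*I*√2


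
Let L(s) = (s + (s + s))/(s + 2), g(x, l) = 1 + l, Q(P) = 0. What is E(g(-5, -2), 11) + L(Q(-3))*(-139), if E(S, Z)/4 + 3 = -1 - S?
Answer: -12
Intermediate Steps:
L(s) = 3*s/(2 + s) (L(s) = (s + 2*s)/(2 + s) = (3*s)/(2 + s) = 3*s/(2 + s))
E(S, Z) = -16 - 4*S (E(S, Z) = -12 + 4*(-1 - S) = -12 + (-4 - 4*S) = -16 - 4*S)
E(g(-5, -2), 11) + L(Q(-3))*(-139) = (-16 - 4*(1 - 2)) + (3*0/(2 + 0))*(-139) = (-16 - 4*(-1)) + (3*0/2)*(-139) = (-16 + 4) + (3*0*(½))*(-139) = -12 + 0*(-139) = -12 + 0 = -12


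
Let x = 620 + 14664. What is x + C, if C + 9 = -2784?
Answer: 12491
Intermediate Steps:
C = -2793 (C = -9 - 2784 = -2793)
x = 15284
x + C = 15284 - 2793 = 12491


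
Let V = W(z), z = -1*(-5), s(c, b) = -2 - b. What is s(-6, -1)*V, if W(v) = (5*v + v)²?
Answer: -900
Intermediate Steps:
z = 5
W(v) = 36*v² (W(v) = (6*v)² = 36*v²)
V = 900 (V = 36*5² = 36*25 = 900)
s(-6, -1)*V = (-2 - 1*(-1))*900 = (-2 + 1)*900 = -1*900 = -900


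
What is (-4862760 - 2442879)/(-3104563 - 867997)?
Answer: 7305639/3972560 ≈ 1.8390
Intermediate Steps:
(-4862760 - 2442879)/(-3104563 - 867997) = -7305639/(-3972560) = -7305639*(-1/3972560) = 7305639/3972560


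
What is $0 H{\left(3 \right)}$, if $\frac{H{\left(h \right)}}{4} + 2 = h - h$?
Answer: $0$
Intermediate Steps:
$H{\left(h \right)} = -8$ ($H{\left(h \right)} = -8 + 4 \left(h - h\right) = -8 + 4 \cdot 0 = -8 + 0 = -8$)
$0 H{\left(3 \right)} = 0 \left(-8\right) = 0$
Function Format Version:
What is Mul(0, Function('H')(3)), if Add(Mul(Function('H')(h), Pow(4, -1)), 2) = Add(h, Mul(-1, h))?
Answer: 0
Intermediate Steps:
Function('H')(h) = -8 (Function('H')(h) = Add(-8, Mul(4, Add(h, Mul(-1, h)))) = Add(-8, Mul(4, 0)) = Add(-8, 0) = -8)
Mul(0, Function('H')(3)) = Mul(0, -8) = 0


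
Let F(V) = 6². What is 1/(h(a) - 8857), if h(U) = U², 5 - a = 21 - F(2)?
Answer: -1/8457 ≈ -0.00011825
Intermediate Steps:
F(V) = 36
a = 20 (a = 5 - (21 - 1*36) = 5 - (21 - 36) = 5 - 1*(-15) = 5 + 15 = 20)
1/(h(a) - 8857) = 1/(20² - 8857) = 1/(400 - 8857) = 1/(-8457) = -1/8457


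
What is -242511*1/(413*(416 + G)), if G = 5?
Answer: -242511/173873 ≈ -1.3948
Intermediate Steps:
-242511*1/(413*(416 + G)) = -242511*1/(413*(416 + 5)) = -242511/(421*413) = -242511/173873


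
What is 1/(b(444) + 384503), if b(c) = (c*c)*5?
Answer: 1/1370183 ≈ 7.2983e-7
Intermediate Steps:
b(c) = 5*c² (b(c) = c²*5 = 5*c²)
1/(b(444) + 384503) = 1/(5*444² + 384503) = 1/(5*197136 + 384503) = 1/(985680 + 384503) = 1/1370183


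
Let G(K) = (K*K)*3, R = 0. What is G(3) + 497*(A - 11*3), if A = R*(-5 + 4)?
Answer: -16374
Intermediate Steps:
A = 0 (A = 0*(-5 + 4) = 0*(-1) = 0)
G(K) = 3*K² (G(K) = K²*3 = 3*K²)
G(3) + 497*(A - 11*3) = 3*3² + 497*(0 - 11*3) = 3*9 + 497*(0 - 33) = 27 + 497*(-33) = 27 - 16401 = -16374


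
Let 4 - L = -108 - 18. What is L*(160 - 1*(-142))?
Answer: 39260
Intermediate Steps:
L = 130 (L = 4 - (-108 - 18) = 4 - 1*(-126) = 4 + 126 = 130)
L*(160 - 1*(-142)) = 130*(160 - 1*(-142)) = 130*(160 + 142) = 130*302 = 39260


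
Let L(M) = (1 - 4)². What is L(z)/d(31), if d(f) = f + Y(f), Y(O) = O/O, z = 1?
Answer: 9/32 ≈ 0.28125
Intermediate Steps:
Y(O) = 1
L(M) = 9 (L(M) = (-3)² = 9)
d(f) = 1 + f (d(f) = f + 1 = 1 + f)
L(z)/d(31) = 9/(1 + 31) = 9/32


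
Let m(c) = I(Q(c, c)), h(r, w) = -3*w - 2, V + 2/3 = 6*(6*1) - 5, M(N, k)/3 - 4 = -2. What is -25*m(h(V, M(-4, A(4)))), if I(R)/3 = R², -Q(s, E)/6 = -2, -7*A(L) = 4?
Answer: -10800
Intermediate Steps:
A(L) = -4/7 (A(L) = -⅐*4 = -4/7)
M(N, k) = 6 (M(N, k) = 12 + 3*(-2) = 12 - 6 = 6)
Q(s, E) = 12 (Q(s, E) = -6*(-2) = 12)
I(R) = 3*R²
V = 91/3 (V = -⅔ + (6*(6*1) - 5) = -⅔ + (6*6 - 5) = -⅔ + (36 - 5) = -⅔ + 31 = 91/3 ≈ 30.333)
h(r, w) = -2 - 3*w
m(c) = 432 (m(c) = 3*12² = 3*144 = 432)
-25*m(h(V, M(-4, A(4)))) = -25*432 = -10800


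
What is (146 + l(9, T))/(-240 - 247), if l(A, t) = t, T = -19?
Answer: -127/487 ≈ -0.26078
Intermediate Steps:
(146 + l(9, T))/(-240 - 247) = (146 - 19)/(-240 - 247) = 127/(-487) = 127*(-1/487) = -127/487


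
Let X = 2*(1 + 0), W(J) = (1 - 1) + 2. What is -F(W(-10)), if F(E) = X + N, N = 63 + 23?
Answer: -88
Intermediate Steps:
W(J) = 2 (W(J) = 0 + 2 = 2)
X = 2 (X = 2*1 = 2)
N = 86
F(E) = 88 (F(E) = 2 + 86 = 88)
-F(W(-10)) = -1*88 = -88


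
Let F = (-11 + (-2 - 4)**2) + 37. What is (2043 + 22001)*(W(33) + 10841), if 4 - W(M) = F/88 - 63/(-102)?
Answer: 48755647781/187 ≈ 2.6073e+8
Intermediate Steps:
F = 62 (F = (-11 + (-6)**2) + 37 = (-11 + 36) + 37 = 25 + 37 = 62)
W(M) = 2003/748 (W(M) = 4 - (62/88 - 63/(-102)) = 4 - (62*(1/88) - 63*(-1/102)) = 4 - (31/44 + 21/34) = 4 - 1*989/748 = 4 - 989/748 = 2003/748)
(2043 + 22001)*(W(33) + 10841) = (2043 + 22001)*(2003/748 + 10841) = 24044*(8111071/748) = 48755647781/187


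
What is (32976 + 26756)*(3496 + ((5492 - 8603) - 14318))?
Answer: -832245956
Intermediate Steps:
(32976 + 26756)*(3496 + ((5492 - 8603) - 14318)) = 59732*(3496 + (-3111 - 14318)) = 59732*(3496 - 17429) = 59732*(-13933) = -832245956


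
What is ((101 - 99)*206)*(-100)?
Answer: -41200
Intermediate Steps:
((101 - 99)*206)*(-100) = (2*206)*(-100) = 412*(-100) = -41200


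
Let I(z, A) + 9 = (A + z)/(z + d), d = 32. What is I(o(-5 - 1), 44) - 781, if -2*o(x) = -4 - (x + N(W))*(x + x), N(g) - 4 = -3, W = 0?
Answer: -12621/16 ≈ -788.81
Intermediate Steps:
N(g) = 1 (N(g) = 4 - 3 = 1)
o(x) = 2 + x*(1 + x) (o(x) = -(-4 - (x + 1)*(x + x))/2 = -(-4 - (1 + x)*2*x)/2 = -(-4 - 2*x*(1 + x))/2 = 2 + x*(1 + x))
I(z, A) = -9 + (A + z)/(32 + z) (I(z, A) = -9 + (A + z)/(z + 32) = -9 + (A + z)/(32 + z))
I(o(-5 - 1), 44) - 781 = (-288 + 44 - 8*(2 + (-5 - 1) + (-5 - 1)²))/(32 + (2 + (-5 - 1) + (-5 - 1)²)) - 781 = (-288 + 44 - 8*(2 - 6 + (-6)²))/(32 + (2 - 6 + (-6)²)) - 781 = (-288 + 44 - 8*(2 - 6 + 36))/(32 + (2 - 6 + 36)) - 781 = (-288 + 44 - 8*32)/(32 + 32) - 781 = (-288 + 44 - 256)/64 - 781 = (1/64)*(-500) - 781 = -125/16 - 781 = -12621/16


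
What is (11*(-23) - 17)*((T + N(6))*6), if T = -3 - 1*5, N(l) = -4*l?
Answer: 51840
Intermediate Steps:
T = -8 (T = -3 - 5 = -8)
(11*(-23) - 17)*((T + N(6))*6) = (11*(-23) - 17)*((-8 - 4*6)*6) = (-253 - 17)*((-8 - 24)*6) = -(-8640)*6 = -270*(-192) = 51840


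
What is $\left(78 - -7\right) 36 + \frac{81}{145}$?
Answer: $\frac{443781}{145} \approx 3060.6$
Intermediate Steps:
$\left(78 - -7\right) 36 + \frac{81}{145} = \left(78 + 7\right) 36 + 81 \cdot \frac{1}{145} = 85 \cdot 36 + \frac{81}{145} = 3060 + \frac{81}{145} = \frac{443781}{145}$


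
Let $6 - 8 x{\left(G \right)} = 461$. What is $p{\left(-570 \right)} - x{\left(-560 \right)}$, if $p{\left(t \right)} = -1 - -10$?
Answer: $\frac{527}{8} \approx 65.875$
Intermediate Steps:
$p{\left(t \right)} = 9$ ($p{\left(t \right)} = -1 + 10 = 9$)
$x{\left(G \right)} = - \frac{455}{8}$ ($x{\left(G \right)} = \frac{3}{4} - \frac{461}{8} = - \frac{455}{8}$)
$p{\left(-570 \right)} - x{\left(-560 \right)} = 9 - - \frac{455}{8} = 9 + \frac{455}{8} = \frac{527}{8}$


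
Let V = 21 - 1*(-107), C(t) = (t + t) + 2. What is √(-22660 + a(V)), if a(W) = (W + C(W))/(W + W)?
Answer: I*√5800574/16 ≈ 150.53*I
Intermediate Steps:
C(t) = 2 + 2*t (C(t) = 2*t + 2 = 2 + 2*t)
V = 128 (V = 21 + 107 = 128)
a(W) = (2 + 3*W)/(2*W) (a(W) = (W + (2 + 2*W))/(W + W) = (2 + 3*W)/((2*W)) = (2 + 3*W)*(1/(2*W)) = (2 + 3*W)/(2*W))
√(-22660 + a(V)) = √(-22660 + (3/2 + 1/128)) = √(-22660 + 193/128) = √(-2900287/128) = I*√5800574/16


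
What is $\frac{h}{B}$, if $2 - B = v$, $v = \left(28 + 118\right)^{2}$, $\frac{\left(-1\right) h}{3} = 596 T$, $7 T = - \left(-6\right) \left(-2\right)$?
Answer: $- \frac{10728}{74599} \approx -0.14381$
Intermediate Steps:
$T = - \frac{12}{7}$ ($T = \frac{\left(-1\right) \left(\left(-6\right) \left(-2\right)\right)}{7} = \frac{\left(-1\right) 12}{7} = \frac{1}{7} \left(-12\right) = - \frac{12}{7} \approx -1.7143$)
$h = \frac{21456}{7}$ ($h = - 3 \cdot 596 \left(- \frac{12}{7}\right) = \left(-3\right) \left(- \frac{7152}{7}\right) = \frac{21456}{7} \approx 3065.1$)
$v = 21316$ ($v = 146^{2} = 21316$)
$B = -21314$ ($B = 2 - 21316 = -21314$)
$\frac{h}{B} = \frac{21456}{7 \left(-21314\right)} = \frac{21456}{7} \left(- \frac{1}{21314}\right) = - \frac{10728}{74599}$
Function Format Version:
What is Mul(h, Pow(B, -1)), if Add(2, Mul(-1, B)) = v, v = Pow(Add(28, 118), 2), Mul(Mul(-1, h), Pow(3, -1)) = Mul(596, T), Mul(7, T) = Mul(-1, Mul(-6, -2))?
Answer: Rational(-10728, 74599) ≈ -0.14381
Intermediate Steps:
T = Rational(-12, 7) (T = Mul(Rational(1, 7), Mul(-1, Mul(-6, -2))) = Mul(Rational(1, 7), Mul(-1, 12)) = Mul(Rational(1, 7), -12) = Rational(-12, 7) ≈ -1.7143)
h = Rational(21456, 7) (h = Mul(-3, Mul(596, Rational(-12, 7))) = Mul(-3, Rational(-7152, 7)) = Rational(21456, 7) ≈ 3065.1)
v = 21316 (v = Pow(146, 2) = 21316)
B = -21314 (B = Add(2, Mul(-1, 21316)) = Add(2, -21316) = -21314)
Mul(h, Pow(B, -1)) = Mul(Rational(21456, 7), Pow(-21314, -1)) = Mul(Rational(21456, 7), Rational(-1, 21314)) = Rational(-10728, 74599)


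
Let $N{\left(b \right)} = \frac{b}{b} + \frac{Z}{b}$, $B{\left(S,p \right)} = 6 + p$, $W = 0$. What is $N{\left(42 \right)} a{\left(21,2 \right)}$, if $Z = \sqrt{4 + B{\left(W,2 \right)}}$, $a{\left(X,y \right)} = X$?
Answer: $21 + \sqrt{3} \approx 22.732$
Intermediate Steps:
$Z = 2 \sqrt{3}$ ($Z = \sqrt{4 + \left(6 + 2\right)} = \sqrt{4 + 8} = \sqrt{12} = 2 \sqrt{3} \approx 3.4641$)
$N{\left(b \right)} = 1 + \frac{2 \sqrt{3}}{b}$ ($N{\left(b \right)} = \frac{b}{b} + \frac{2 \sqrt{3}}{b} = 1 + \frac{2 \sqrt{3}}{b}$)
$N{\left(42 \right)} a{\left(21,2 \right)} = \frac{42 + 2 \sqrt{3}}{42} \cdot 21 = \left(1 + \frac{\sqrt{3}}{21}\right) 21 = 21 + \sqrt{3}$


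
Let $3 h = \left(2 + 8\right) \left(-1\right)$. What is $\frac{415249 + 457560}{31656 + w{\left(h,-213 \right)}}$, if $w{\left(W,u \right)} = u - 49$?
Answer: $\frac{872809}{31394} \approx 27.802$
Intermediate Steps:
$h = - \frac{10}{3}$ ($h = \frac{\left(2 + 8\right) \left(-1\right)}{3} = \frac{10 \left(-1\right)}{3} = \frac{1}{3} \left(-10\right) = - \frac{10}{3} \approx -3.3333$)
$w{\left(W,u \right)} = -49 + u$
$\frac{415249 + 457560}{31656 + w{\left(h,-213 \right)}} = \frac{415249 + 457560}{31656 - 262} = \frac{872809}{31656 - 262} = \frac{872809}{31394}$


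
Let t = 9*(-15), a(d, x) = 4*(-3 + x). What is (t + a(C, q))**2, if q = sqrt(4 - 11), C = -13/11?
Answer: 21497 - 1176*I*sqrt(7) ≈ 21497.0 - 3111.4*I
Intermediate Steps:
C = -13/11 (C = -13*1/11 = -13/11 ≈ -1.1818)
q = I*sqrt(7) (q = sqrt(-7) = I*sqrt(7) ≈ 2.6458*I)
a(d, x) = -12 + 4*x
t = -135
(t + a(C, q))**2 = (-135 + (-12 + 4*(I*sqrt(7))))**2 = (-135 + (-12 + 4*I*sqrt(7)))**2 = (-147 + 4*I*sqrt(7))**2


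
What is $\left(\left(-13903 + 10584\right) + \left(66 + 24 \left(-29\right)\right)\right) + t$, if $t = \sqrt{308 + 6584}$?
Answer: $-3949 + 2 \sqrt{1723} \approx -3866.0$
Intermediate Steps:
$t = 2 \sqrt{1723}$ ($t = \sqrt{6892} = 2 \sqrt{1723} \approx 83.018$)
$\left(\left(-13903 + 10584\right) + \left(66 + 24 \left(-29\right)\right)\right) + t = \left(\left(-13903 + 10584\right) + \left(66 + 24 \left(-29\right)\right)\right) + 2 \sqrt{1723} = \left(-3319 + \left(66 - 696\right)\right) + 2 \sqrt{1723} = \left(-3319 - 630\right) + 2 \sqrt{1723} = -3949 + 2 \sqrt{1723}$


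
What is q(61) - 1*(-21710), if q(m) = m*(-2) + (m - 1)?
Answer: 21648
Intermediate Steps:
q(m) = -1 - m (q(m) = -2*m + (-1 + m) = -1 - m)
q(61) - 1*(-21710) = (-1 - 1*61) - 1*(-21710) = (-1 - 61) + 21710 = -62 + 21710 = 21648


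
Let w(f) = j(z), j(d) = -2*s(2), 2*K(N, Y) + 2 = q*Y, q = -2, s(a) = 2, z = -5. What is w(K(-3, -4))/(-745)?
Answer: 4/745 ≈ 0.0053691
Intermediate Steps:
K(N, Y) = -1 - Y (K(N, Y) = -1 + (-2*Y)/2 = -1 - Y)
j(d) = -4 (j(d) = -2*2 = -4)
w(f) = -4
w(K(-3, -4))/(-745) = -4/(-745) = -4*(-1/745) = 4/745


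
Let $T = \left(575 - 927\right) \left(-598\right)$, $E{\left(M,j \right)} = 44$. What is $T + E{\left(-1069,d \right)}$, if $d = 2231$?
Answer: $210540$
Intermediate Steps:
$T = 210496$ ($T = \left(-352\right) \left(-598\right) = 210496$)
$T + E{\left(-1069,d \right)} = 210496 + 44 = 210540$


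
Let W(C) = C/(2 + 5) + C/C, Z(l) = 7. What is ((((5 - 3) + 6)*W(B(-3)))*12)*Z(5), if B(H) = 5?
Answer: 1152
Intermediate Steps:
W(C) = 1 + C/7 (W(C) = C/7 + 1 = 1 + C/7)
((((5 - 3) + 6)*W(B(-3)))*12)*Z(5) = ((((5 - 3) + 6)*(1 + (⅐)*5))*12)*7 = (((2 + 6)*(1 + 5/7))*12)*7 = ((8*(12/7))*12)*7 = ((96/7)*12)*7 = (1152/7)*7 = 1152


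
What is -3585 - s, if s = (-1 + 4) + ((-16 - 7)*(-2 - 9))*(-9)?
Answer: -1311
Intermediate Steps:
s = -2274 (s = 3 - 23*(-11)*(-9) = 3 + 253*(-9) = 3 - 2277 = -2274)
-3585 - s = -3585 - 1*(-2274) = -3585 + 2274 = -1311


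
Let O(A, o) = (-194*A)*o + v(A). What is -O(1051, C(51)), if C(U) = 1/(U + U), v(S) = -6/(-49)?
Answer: 4995097/2499 ≈ 1998.8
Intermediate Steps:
v(S) = 6/49 (v(S) = -6*(-1/49) = 6/49)
C(U) = 1/(2*U)
O(A, o) = 6/49 - 194*A*o (O(A, o) = (-194*A)*o + 6/49 = -194*A*o + 6/49 = 6/49 - 194*A*o)
-O(1051, C(51)) = -(6/49 - 194*1051*(1/2)/51) = -(6/49 - 194*1051*(1/2)*(1/51)) = -(6/49 - 194*1051*1/102) = -(6/49 - 101947/51) = -1*(-4995097/2499) = 4995097/2499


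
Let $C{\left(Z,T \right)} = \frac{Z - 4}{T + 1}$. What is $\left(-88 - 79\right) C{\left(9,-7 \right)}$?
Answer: $\frac{835}{6} \approx 139.17$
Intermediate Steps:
$C{\left(Z,T \right)} = \frac{-4 + Z}{1 + T}$
$\left(-88 - 79\right) C{\left(9,-7 \right)} = \left(-88 - 79\right) \frac{-4 + 9}{1 - 7} = \left(-88 - 79\right) \frac{1}{-6} \cdot 5 = \left(-88 - 79\right) \left(\left(- \frac{1}{6}\right) 5\right) = \left(-167\right) \left(- \frac{5}{6}\right) = \frac{835}{6}$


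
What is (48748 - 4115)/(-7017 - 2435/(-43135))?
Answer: -385048891/60535172 ≈ -6.3607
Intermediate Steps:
(48748 - 4115)/(-7017 - 2435/(-43135)) = 44633/(-7017 - 2435*(-1/43135)) = 44633/(-7017 + 487/8627) = 44633/(-60535172/8627) = 44633*(-8627/60535172) = -385048891/60535172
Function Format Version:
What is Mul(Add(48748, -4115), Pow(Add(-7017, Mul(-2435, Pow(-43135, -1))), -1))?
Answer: Rational(-385048891, 60535172) ≈ -6.3607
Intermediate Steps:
Mul(Add(48748, -4115), Pow(Add(-7017, Mul(-2435, Pow(-43135, -1))), -1)) = Mul(44633, Pow(Add(-7017, Mul(-2435, Rational(-1, 43135))), -1)) = Mul(44633, Pow(Add(-7017, Rational(487, 8627)), -1)) = Mul(44633, Pow(Rational(-60535172, 8627), -1)) = Mul(44633, Rational(-8627, 60535172)) = Rational(-385048891, 60535172)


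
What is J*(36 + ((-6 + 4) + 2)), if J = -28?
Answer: -1008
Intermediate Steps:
J*(36 + ((-6 + 4) + 2)) = -28*(36 + ((-6 + 4) + 2)) = -28*(36 + (-2 + 2)) = -28*(36 + 0) = -28*36 = -1008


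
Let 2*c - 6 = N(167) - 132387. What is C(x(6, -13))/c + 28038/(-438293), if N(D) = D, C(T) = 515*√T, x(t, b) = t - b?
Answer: -28038/438293 - 515*√19/66107 ≈ -0.097929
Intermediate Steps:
c = -66107 (c = 3 + (167 - 132387)/2 = 3 + (½)*(-132220) = 3 - 66110 = -66107)
C(x(6, -13))/c + 28038/(-438293) = (515*√(6 - 1*(-13)))/(-66107) + 28038/(-438293) = (515*√(6 + 13))*(-1/66107) + 28038*(-1/438293) = (515*√19)*(-1/66107) - 28038/438293 = -515*√19/66107 - 28038/438293 = -28038/438293 - 515*√19/66107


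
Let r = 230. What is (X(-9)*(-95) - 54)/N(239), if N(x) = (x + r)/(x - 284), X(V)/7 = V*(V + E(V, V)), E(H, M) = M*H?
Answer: -19388970/469 ≈ -41341.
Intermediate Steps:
E(H, M) = H*M
X(V) = 7*V*(V + V**2) (X(V) = 7*(V*(V + V*V)) = 7*(V*(V + V**2)) = 7*V*(V + V**2))
N(x) = (230 + x)/(-284 + x) (N(x) = (x + 230)/(x - 284) = (230 + x)/(-284 + x))
(X(-9)*(-95) - 54)/N(239) = ((7*(-9)**2*(1 - 9))*(-95) - 54)/(((230 + 239)/(-284 + 239))) = ((7*81*(-8))*(-95) - 54)/((469/(-45))) = (-4536*(-95) - 54)/((-1/45*469)) = (430920 - 54)/(-469/45) = 430866*(-45/469) = -19388970/469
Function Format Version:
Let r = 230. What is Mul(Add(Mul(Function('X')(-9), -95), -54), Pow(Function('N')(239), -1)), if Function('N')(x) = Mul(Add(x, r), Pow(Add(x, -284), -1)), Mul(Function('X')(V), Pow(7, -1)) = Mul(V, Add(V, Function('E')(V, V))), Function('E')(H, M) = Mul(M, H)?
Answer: Rational(-19388970, 469) ≈ -41341.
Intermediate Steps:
Function('E')(H, M) = Mul(H, M)
Function('X')(V) = Mul(7, V, Add(V, Pow(V, 2))) (Function('X')(V) = Mul(7, Mul(V, Add(V, Mul(V, V)))) = Mul(7, Mul(V, Add(V, Pow(V, 2)))) = Mul(7, V, Add(V, Pow(V, 2))))
Function('N')(x) = Mul(Pow(Add(-284, x), -1), Add(230, x)) (Function('N')(x) = Mul(Add(x, 230), Pow(Add(x, -284), -1)) = Mul(Add(230, x), Pow(Add(-284, x), -1)) = Mul(Pow(Add(-284, x), -1), Add(230, x)))
Mul(Add(Mul(Function('X')(-9), -95), -54), Pow(Function('N')(239), -1)) = Mul(Add(Mul(Mul(7, Pow(-9, 2), Add(1, -9)), -95), -54), Pow(Mul(Pow(Add(-284, 239), -1), Add(230, 239)), -1)) = Mul(Add(Mul(Mul(7, 81, -8), -95), -54), Pow(Mul(Pow(-45, -1), 469), -1)) = Mul(Add(Mul(-4536, -95), -54), Pow(Mul(Rational(-1, 45), 469), -1)) = Mul(Add(430920, -54), Pow(Rational(-469, 45), -1)) = Mul(430866, Rational(-45, 469)) = Rational(-19388970, 469)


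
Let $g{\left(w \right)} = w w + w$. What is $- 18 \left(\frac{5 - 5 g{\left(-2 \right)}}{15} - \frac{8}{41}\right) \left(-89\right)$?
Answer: $- \frac{34710}{41} \approx -846.58$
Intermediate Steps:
$g{\left(w \right)} = w + w^{2}$ ($g{\left(w \right)} = w^{2} + w = w + w^{2}$)
$- 18 \left(\frac{5 - 5 g{\left(-2 \right)}}{15} - \frac{8}{41}\right) \left(-89\right) = - 18 \left(\frac{5 - 5 \left(- 2 \left(1 - 2\right)\right)}{15} - \frac{8}{41}\right) \left(-89\right) = - 18 \left(\left(5 - 5 \left(\left(-2\right) \left(-1\right)\right)\right) \frac{1}{15} - \frac{8}{41}\right) \left(-89\right) = - 18 \left(\left(5 - 10\right) \frac{1}{15} - \frac{8}{41}\right) \left(-89\right) = - 18 \left(\left(-5\right) \frac{1}{15} - \frac{8}{41}\right) \left(-89\right) = - 18 \left(- \frac{1}{3} - \frac{8}{41}\right) \left(-89\right) = \left(-18\right) \left(- \frac{65}{123}\right) \left(-89\right) = \frac{390}{41} \left(-89\right) = - \frac{34710}{41}$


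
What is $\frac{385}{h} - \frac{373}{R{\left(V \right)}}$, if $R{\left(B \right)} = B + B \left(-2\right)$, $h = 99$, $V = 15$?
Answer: $\frac{1294}{45} \approx 28.756$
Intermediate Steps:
$R{\left(B \right)} = - B$ ($R{\left(B \right)} = B - 2 B = - B$)
$\frac{385}{h} - \frac{373}{R{\left(V \right)}} = \frac{385}{99} - \frac{373}{\left(-1\right) 15} = 385 \cdot \frac{1}{99} - \frac{373}{-15} = \frac{35}{9} - - \frac{373}{15} = \frac{35}{9} + \frac{373}{15} = \frac{1294}{45}$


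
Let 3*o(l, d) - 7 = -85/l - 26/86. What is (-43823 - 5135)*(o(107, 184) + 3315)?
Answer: -2241498261548/13803 ≈ -1.6239e+8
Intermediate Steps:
o(l, d) = 96/43 - 85/(3*l) (o(l, d) = 7/3 + (-85/l - 26/86)/3 = 7/3 + (-85/l - 26*1/86)/3 = 7/3 + (-85/l - 13/43)/3 = 7/3 + (-13/43 - 85/l)/3 = 7/3 + (-13/129 - 85/(3*l)) = 96/43 - 85/(3*l))
(-43823 - 5135)*(o(107, 184) + 3315) = (-43823 - 5135)*((1/129)*(-3655 + 288*107)/107 + 3315) = -48958*((1/129)*(1/107)*(-3655 + 30816) + 3315) = -48958*((1/129)*(1/107)*27161 + 3315) = -48958*(27161/13803 + 3315) = -48958*45784106/13803 = -2241498261548/13803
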